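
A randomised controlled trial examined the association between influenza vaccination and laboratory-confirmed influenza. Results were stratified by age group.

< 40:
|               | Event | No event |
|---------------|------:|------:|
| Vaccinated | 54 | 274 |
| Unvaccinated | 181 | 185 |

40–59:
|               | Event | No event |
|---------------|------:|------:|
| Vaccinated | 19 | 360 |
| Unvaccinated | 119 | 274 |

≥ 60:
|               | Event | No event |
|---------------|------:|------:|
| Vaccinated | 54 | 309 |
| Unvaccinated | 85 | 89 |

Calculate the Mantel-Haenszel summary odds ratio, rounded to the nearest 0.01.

OR_MH = Σ(aᵢdᵢ/nᵢ) / Σ(bᵢcᵢ/nᵢ), where nᵢ is the stratum total.
Stratum 1 (< 40): n = 694; a·d/n = 54·185/694 = 14.3948; b·c/n = 274·181/694 = 71.4611
Stratum 2 (40–59): n = 772; a·d/n = 19·274/772 = 6.7435; b·c/n = 360·119/772 = 55.4922
Stratum 3 (≥ 60): n = 537; a·d/n = 54·89/537 = 8.9497; b·c/n = 309·85/537 = 48.9106
OR_MH = (14.3948 + 6.7435 + 8.9497) / (71.4611 + 55.4922 + 48.9106) = 30.0881 / 175.8639 = 0.17109

0.17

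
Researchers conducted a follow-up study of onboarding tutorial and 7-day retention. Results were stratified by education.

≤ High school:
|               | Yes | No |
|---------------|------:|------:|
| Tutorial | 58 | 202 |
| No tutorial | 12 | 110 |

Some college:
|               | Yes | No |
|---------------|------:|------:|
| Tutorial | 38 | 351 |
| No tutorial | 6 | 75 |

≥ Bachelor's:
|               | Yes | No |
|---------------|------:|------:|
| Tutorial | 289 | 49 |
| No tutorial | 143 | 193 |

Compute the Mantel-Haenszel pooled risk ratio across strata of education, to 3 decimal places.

1.994

RR_MH = Σ(aᵢ·n₀ᵢ/nᵢ) / Σ(cᵢ·n₁ᵢ/nᵢ), with n₁ᵢ = aᵢ+bᵢ (exposed), n₀ᵢ = cᵢ+dᵢ (unexposed), nᵢ = n₁ᵢ+n₀ᵢ.
Stratum 1 (≤ High school): n₁ = 260, n₀ = 122, n = 382; a·n₀/n = 58·122/382 = 18.5236; c·n₁/n = 12·260/382 = 8.1675
Stratum 2 (Some college): n₁ = 389, n₀ = 81, n = 470; a·n₀/n = 38·81/470 = 6.5489; c·n₁/n = 6·389/470 = 4.9660
Stratum 3 (≥ Bachelor's): n₁ = 338, n₀ = 336, n = 674; a·n₀/n = 289·336/674 = 144.0712; c·n₁/n = 143·338/674 = 71.7122
RR_MH = (18.5236 + 6.5489 + 144.0712) / (8.1675 + 4.9660 + 71.7122) = 169.1437 / 84.8457 = 1.99355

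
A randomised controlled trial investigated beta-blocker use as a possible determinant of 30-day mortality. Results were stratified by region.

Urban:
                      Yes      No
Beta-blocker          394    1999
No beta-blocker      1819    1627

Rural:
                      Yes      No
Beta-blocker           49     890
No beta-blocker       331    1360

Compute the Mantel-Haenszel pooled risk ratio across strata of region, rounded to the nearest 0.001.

0.306

RR_MH = Σ(aᵢ·n₀ᵢ/nᵢ) / Σ(cᵢ·n₁ᵢ/nᵢ), with n₁ᵢ = aᵢ+bᵢ (exposed), n₀ᵢ = cᵢ+dᵢ (unexposed), nᵢ = n₁ᵢ+n₀ᵢ.
Stratum 1 (Urban): n₁ = 2393, n₀ = 3446, n = 5839; a·n₀/n = 394·3446/5839 = 232.5268; c·n₁/n = 1819·2393/5839 = 745.4816
Stratum 2 (Rural): n₁ = 939, n₀ = 1691, n = 2630; a·n₀/n = 49·1691/2630 = 31.5053; c·n₁/n = 331·939/2630 = 118.1783
RR_MH = (232.5268 + 31.5053) / (745.4816 + 118.1783) = 264.0321 / 863.6599 = 0.30571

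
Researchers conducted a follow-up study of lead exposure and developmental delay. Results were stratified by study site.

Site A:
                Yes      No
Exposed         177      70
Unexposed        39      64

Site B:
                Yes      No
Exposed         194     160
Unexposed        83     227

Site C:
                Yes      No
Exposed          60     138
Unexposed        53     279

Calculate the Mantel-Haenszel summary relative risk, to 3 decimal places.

1.968

RR_MH = Σ(aᵢ·n₀ᵢ/nᵢ) / Σ(cᵢ·n₁ᵢ/nᵢ), with n₁ᵢ = aᵢ+bᵢ (exposed), n₀ᵢ = cᵢ+dᵢ (unexposed), nᵢ = n₁ᵢ+n₀ᵢ.
Stratum 1 (Site A): n₁ = 247, n₀ = 103, n = 350; a·n₀/n = 177·103/350 = 52.0886; c·n₁/n = 39·247/350 = 27.5229
Stratum 2 (Site B): n₁ = 354, n₀ = 310, n = 664; a·n₀/n = 194·310/664 = 90.5723; c·n₁/n = 83·354/664 = 44.2500
Stratum 3 (Site C): n₁ = 198, n₀ = 332, n = 530; a·n₀/n = 60·332/530 = 37.5849; c·n₁/n = 53·198/530 = 19.8000
RR_MH = (52.0886 + 90.5723 + 37.5849) / (27.5229 + 44.2500 + 19.8000) = 180.2458 / 91.5729 = 1.96833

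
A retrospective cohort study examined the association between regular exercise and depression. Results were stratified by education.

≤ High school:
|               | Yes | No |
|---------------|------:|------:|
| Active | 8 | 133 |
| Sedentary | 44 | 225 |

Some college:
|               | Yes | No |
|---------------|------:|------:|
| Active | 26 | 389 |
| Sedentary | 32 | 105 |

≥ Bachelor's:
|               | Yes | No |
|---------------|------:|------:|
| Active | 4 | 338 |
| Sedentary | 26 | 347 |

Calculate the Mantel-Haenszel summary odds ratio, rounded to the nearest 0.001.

OR_MH = Σ(aᵢdᵢ/nᵢ) / Σ(bᵢcᵢ/nᵢ), where nᵢ is the stratum total.
Stratum 1 (≤ High school): n = 410; a·d/n = 8·225/410 = 4.3902; b·c/n = 133·44/410 = 14.2732
Stratum 2 (Some college): n = 552; a·d/n = 26·105/552 = 4.9457; b·c/n = 389·32/552 = 22.5507
Stratum 3 (≥ Bachelor's): n = 715; a·d/n = 4·347/715 = 1.9413; b·c/n = 338·26/715 = 12.2909
OR_MH = (4.3902 + 4.9457 + 1.9413) / (14.2732 + 22.5507 + 12.2909) = 11.2772 / 49.1148 = 0.22961

0.230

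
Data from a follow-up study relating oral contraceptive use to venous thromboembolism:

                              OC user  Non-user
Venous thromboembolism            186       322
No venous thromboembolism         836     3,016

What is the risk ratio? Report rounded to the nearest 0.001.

1.887

Reading the table with exposure as columns: a = 186 (OC user, case), b = 836 (OC user, non-case), c = 322 (Non-user, case), d = 3016.
Risk in exposed = 186/1022 = 0.18200; risk in unexposed = 322/3338 = 0.09646.
RR = 0.18200 / 0.09646 = 1.88666
The risk among the exposed is 1.89 times that among the unexposed.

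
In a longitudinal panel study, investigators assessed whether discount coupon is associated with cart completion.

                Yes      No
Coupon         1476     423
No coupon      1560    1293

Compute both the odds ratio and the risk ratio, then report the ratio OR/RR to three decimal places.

Cells: a = 1476, b = 423, c = 1560, d = 1293.
OR = (1476·1293)/(423·1560) = 1908468/659880 = 2.89214
Risk in exposed = 1476/1899 = 0.77725; risk in unexposed = 1560/2853 = 0.54679; RR = 1.42147
OR/RR = 2.89214 / 1.42147 = 2.03461
The outcome is not rare, so the OR lies further from 1 than the RR.

2.035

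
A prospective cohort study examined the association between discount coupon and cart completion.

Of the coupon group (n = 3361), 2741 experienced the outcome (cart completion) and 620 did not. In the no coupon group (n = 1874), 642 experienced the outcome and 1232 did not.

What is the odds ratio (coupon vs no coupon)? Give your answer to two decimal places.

8.48

From the description: a = 2741, b = 620, c = 642, d = 1232.
OR = (a·d)/(b·c) = (2741 × 1232) / (620 × 642) = 3376912 / 398040 = 8.48385
The odds of cart completion are about 8.48 times as high in the coupon group.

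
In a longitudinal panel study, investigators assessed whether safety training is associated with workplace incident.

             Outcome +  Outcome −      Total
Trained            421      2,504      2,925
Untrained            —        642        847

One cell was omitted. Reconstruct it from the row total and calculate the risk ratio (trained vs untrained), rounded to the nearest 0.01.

The missing cell is in the unexposed row: 847 − 642 = 205.
So a = 421, b = 2504, c = 205, d = 642.
RR = [a/(a+b)] / [c/(c+d)] = (421/2925) / (205/847) = 0.14393/0.24203 = 0.59468

0.59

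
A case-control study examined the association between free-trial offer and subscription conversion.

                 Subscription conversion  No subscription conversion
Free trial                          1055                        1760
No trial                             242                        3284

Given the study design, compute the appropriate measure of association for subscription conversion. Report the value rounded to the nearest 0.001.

8.134

Cells: a = 1055, b = 1760, c = 242, d = 3284.
This is a case-control study: participants were sampled on outcome status, so risks in the source population cannot be estimated directly — relative risk is not valid here. The odds ratio is the appropriate measure.
OR = (a·d)/(b·c) = (1055 × 3284) / (1760 × 242) = 3464620 / 425920 = 8.13444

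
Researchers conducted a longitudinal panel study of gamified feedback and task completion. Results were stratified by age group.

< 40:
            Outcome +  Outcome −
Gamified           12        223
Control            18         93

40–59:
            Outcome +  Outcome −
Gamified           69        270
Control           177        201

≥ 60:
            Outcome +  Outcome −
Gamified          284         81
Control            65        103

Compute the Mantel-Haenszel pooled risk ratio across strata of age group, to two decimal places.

0.92

RR_MH = Σ(aᵢ·n₀ᵢ/nᵢ) / Σ(cᵢ·n₁ᵢ/nᵢ), with n₁ᵢ = aᵢ+bᵢ (exposed), n₀ᵢ = cᵢ+dᵢ (unexposed), nᵢ = n₁ᵢ+n₀ᵢ.
Stratum 1 (< 40): n₁ = 235, n₀ = 111, n = 346; a·n₀/n = 12·111/346 = 3.8497; c·n₁/n = 18·235/346 = 12.2254
Stratum 2 (40–59): n₁ = 339, n₀ = 378, n = 717; a·n₀/n = 69·378/717 = 36.3766; c·n₁/n = 177·339/717 = 83.6862
Stratum 3 (≥ 60): n₁ = 365, n₀ = 168, n = 533; a·n₀/n = 284·168/533 = 89.5159; c·n₁/n = 65·365/533 = 44.5122
RR_MH = (3.8497 + 36.3766 + 89.5159) / (12.2254 + 83.6862 + 44.5122) = 129.7422 / 140.4238 = 0.92393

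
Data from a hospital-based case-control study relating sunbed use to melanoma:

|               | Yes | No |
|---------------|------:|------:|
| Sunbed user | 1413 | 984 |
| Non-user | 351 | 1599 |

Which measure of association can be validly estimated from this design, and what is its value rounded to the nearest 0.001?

Cells: a = 1413, b = 984, c = 351, d = 1599.
This is a hospital-based case-control study: participants were sampled on outcome status, so risks in the source population cannot be estimated directly — relative risk is not valid here. The odds ratio is the appropriate measure.
OR = (a·d)/(b·c) = (1413 × 1599) / (984 × 351) = 2259387 / 345384 = 6.54167

6.542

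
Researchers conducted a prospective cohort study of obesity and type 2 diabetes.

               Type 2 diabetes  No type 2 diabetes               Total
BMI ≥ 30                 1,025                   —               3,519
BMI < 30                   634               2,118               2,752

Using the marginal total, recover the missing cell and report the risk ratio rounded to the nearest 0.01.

The missing cell is in the exposed row: 3519 − 1025 = 2494.
So a = 1025, b = 2494, c = 634, d = 2118.
RR = [a/(a+b)] / [c/(c+d)] = (1025/3519) / (634/2752) = 0.29128/0.23038 = 1.26434

1.26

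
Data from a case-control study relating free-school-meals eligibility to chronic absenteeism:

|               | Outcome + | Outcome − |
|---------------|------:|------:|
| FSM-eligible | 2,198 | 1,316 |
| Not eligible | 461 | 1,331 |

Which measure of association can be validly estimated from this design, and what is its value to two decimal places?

Cells: a = 2198, b = 1316, c = 461, d = 1331.
This is a case-control study: participants were sampled on outcome status, so risks in the source population cannot be estimated directly — relative risk is not valid here. The odds ratio is the appropriate measure.
OR = (a·d)/(b·c) = (2198 × 1331) / (1316 × 461) = 2925538 / 606676 = 4.82224

4.82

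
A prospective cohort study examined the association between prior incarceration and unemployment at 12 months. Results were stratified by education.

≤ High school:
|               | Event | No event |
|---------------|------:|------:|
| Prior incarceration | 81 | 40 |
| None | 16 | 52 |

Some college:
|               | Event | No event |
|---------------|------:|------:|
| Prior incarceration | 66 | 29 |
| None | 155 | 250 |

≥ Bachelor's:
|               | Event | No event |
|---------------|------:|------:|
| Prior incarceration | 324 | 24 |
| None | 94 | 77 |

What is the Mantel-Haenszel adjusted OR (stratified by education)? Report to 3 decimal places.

OR_MH = Σ(aᵢdᵢ/nᵢ) / Σ(bᵢcᵢ/nᵢ), where nᵢ is the stratum total.
Stratum 1 (≤ High school): n = 189; a·d/n = 81·52/189 = 22.2857; b·c/n = 40·16/189 = 3.3862
Stratum 2 (Some college): n = 500; a·d/n = 66·250/500 = 33.0000; b·c/n = 29·155/500 = 8.9900
Stratum 3 (≥ Bachelor's): n = 519; a·d/n = 324·77/519 = 48.0694; b·c/n = 24·94/519 = 4.3468
OR_MH = (22.2857 + 33.0000 + 48.0694) / (3.3862 + 8.9900 + 4.3468) = 103.3551 / 16.7231 = 6.18039

6.180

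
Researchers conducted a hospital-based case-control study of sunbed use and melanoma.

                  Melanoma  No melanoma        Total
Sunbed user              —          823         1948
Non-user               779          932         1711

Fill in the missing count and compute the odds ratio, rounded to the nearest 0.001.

The missing cell is in the exposed row: 1948 − 823 = 1125.
So a = 1125, b = 823, c = 779, d = 932.
OR = (a·d)/(b·c) = (1125 × 932) / (823 × 779) = 1048500 / 641117 = 1.63543

1.635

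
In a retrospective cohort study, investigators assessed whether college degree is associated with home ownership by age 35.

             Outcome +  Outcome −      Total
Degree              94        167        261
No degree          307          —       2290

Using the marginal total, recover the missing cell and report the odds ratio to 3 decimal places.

3.636

The missing cell is in the unexposed row: 2290 − 307 = 1983.
So a = 94, b = 167, c = 307, d = 1983.
OR = (a·d)/(b·c) = (94 × 1983) / (167 × 307) = 186402 / 51269 = 3.63576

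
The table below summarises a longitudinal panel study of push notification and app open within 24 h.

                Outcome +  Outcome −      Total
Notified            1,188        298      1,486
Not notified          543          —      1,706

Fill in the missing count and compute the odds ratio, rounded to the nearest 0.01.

The missing cell is in the unexposed row: 1706 − 543 = 1163.
So a = 1188, b = 298, c = 543, d = 1163.
OR = (a·d)/(b·c) = (1188 × 1163) / (298 × 543) = 1381644 / 161814 = 8.53847

8.54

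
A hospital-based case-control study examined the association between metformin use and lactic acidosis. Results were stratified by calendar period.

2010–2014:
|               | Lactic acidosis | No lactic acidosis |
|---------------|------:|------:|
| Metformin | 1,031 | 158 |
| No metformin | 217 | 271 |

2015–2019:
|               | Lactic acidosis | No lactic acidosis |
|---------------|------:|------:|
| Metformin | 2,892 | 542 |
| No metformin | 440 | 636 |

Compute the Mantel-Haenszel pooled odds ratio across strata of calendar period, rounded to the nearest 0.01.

7.83

OR_MH = Σ(aᵢdᵢ/nᵢ) / Σ(bᵢcᵢ/nᵢ), where nᵢ is the stratum total.
Stratum 1 (2010–2014): n = 1677; a·d/n = 1031·271/1677 = 166.6076; b·c/n = 158·217/1677 = 20.4448
Stratum 2 (2015–2019): n = 4510; a·d/n = 2892·636/4510 = 407.8297; b·c/n = 542·440/4510 = 52.8780
OR_MH = (166.6076 + 407.8297) / (20.4448 + 52.8780) = 574.4373 / 73.3229 = 7.83435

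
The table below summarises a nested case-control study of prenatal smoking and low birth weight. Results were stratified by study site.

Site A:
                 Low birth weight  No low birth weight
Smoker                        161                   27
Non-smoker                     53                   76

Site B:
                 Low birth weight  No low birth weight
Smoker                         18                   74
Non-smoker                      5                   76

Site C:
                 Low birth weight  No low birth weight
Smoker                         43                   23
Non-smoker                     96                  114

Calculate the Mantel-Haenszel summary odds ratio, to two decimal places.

4.39

OR_MH = Σ(aᵢdᵢ/nᵢ) / Σ(bᵢcᵢ/nᵢ), where nᵢ is the stratum total.
Stratum 1 (Site A): n = 317; a·d/n = 161·76/317 = 38.5994; b·c/n = 27·53/317 = 4.5142
Stratum 2 (Site B): n = 173; a·d/n = 18·76/173 = 7.9075; b·c/n = 74·5/173 = 2.1387
Stratum 3 (Site C): n = 276; a·d/n = 43·114/276 = 17.7609; b·c/n = 23·96/276 = 8.0000
OR_MH = (38.5994 + 7.9075 + 17.7609) / (4.5142 + 2.1387 + 8.0000) = 64.2678 / 14.6529 = 4.38600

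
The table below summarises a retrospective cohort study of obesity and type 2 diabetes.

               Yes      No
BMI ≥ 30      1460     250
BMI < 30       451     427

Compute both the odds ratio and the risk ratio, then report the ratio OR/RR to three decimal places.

3.327

Cells: a = 1460, b = 250, c = 451, d = 427.
OR = (1460·427)/(250·451) = 623420/112750 = 5.52922
Risk in exposed = 1460/1710 = 0.85380; risk in unexposed = 451/878 = 0.51367; RR = 1.66217
OR/RR = 5.52922 / 1.66217 = 3.32651
The outcome is not rare, so the OR lies further from 1 than the RR.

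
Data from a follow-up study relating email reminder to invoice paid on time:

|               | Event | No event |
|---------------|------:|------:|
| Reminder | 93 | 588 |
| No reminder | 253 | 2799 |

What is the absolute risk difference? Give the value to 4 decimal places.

Cells: a = 93, b = 588, c = 253, d = 2799.
Risk in exposed = 93/681 = 0.136564; risk in unexposed = 253/3052 = 0.082896.
Risk difference = 0.136564 − 0.082896 = 0.053667

0.0537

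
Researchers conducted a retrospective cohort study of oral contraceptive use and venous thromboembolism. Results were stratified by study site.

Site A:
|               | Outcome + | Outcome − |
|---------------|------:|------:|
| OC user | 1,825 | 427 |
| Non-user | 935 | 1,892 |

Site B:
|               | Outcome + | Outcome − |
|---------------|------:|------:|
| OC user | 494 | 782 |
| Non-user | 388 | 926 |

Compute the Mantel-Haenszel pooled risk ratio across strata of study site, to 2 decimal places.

2.09

RR_MH = Σ(aᵢ·n₀ᵢ/nᵢ) / Σ(cᵢ·n₁ᵢ/nᵢ), with n₁ᵢ = aᵢ+bᵢ (exposed), n₀ᵢ = cᵢ+dᵢ (unexposed), nᵢ = n₁ᵢ+n₀ᵢ.
Stratum 1 (Site A): n₁ = 2252, n₀ = 2827, n = 5079; a·n₀/n = 1825·2827/5079 = 1015.8053; c·n₁/n = 935·2252/5079 = 414.5737
Stratum 2 (Site B): n₁ = 1276, n₀ = 1314, n = 2590; a·n₀/n = 494·1314/2590 = 250.6239; c·n₁/n = 388·1276/2590 = 191.1537
RR_MH = (1015.8053 + 250.6239) / (414.5737 + 191.1537) = 1266.4292 / 605.7274 = 2.09076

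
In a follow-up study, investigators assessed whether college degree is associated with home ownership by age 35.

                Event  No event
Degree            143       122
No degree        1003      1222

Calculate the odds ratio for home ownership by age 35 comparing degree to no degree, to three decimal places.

1.428

Cells: a = 143, b = 122, c = 1003, d = 1222.
OR = (a·d)/(b·c) = (143 × 1222) / (122 × 1003) = 174746 / 122366 = 1.42806
The odds of home ownership by age 35 are about 1.43 times as high in the degree group.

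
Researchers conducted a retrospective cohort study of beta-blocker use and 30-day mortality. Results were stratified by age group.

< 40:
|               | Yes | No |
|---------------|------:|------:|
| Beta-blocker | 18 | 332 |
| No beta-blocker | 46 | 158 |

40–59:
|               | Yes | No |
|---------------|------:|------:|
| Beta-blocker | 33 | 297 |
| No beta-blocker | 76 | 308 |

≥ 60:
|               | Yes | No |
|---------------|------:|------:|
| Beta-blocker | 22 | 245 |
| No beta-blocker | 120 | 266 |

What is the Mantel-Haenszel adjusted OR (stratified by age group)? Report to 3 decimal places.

OR_MH = Σ(aᵢdᵢ/nᵢ) / Σ(bᵢcᵢ/nᵢ), where nᵢ is the stratum total.
Stratum 1 (< 40): n = 554; a·d/n = 18·158/554 = 5.1336; b·c/n = 332·46/554 = 27.5668
Stratum 2 (40–59): n = 714; a·d/n = 33·308/714 = 14.2353; b·c/n = 297·76/714 = 31.6134
Stratum 3 (≥ 60): n = 653; a·d/n = 22·266/653 = 8.9617; b·c/n = 245·120/653 = 45.0230
OR_MH = (5.1336 + 14.2353 + 8.9617) / (27.5668 + 31.6134 + 45.0230) = 28.3306 / 104.2032 = 0.27188

0.272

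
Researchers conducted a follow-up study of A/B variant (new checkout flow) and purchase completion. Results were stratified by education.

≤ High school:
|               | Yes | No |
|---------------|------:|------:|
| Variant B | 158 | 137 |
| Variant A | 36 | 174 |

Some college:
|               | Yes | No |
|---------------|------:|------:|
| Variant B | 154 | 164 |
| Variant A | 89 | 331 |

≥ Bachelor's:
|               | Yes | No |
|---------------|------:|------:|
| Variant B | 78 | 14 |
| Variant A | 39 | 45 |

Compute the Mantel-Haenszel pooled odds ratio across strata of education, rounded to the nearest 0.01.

4.39

OR_MH = Σ(aᵢdᵢ/nᵢ) / Σ(bᵢcᵢ/nᵢ), where nᵢ is the stratum total.
Stratum 1 (≤ High school): n = 505; a·d/n = 158·174/505 = 54.4396; b·c/n = 137·36/505 = 9.7663
Stratum 2 (Some college): n = 738; a·d/n = 154·331/738 = 69.0705; b·c/n = 164·89/738 = 19.7778
Stratum 3 (≥ Bachelor's): n = 176; a·d/n = 78·45/176 = 19.9432; b·c/n = 14·39/176 = 3.1023
OR_MH = (54.4396 + 69.0705 + 19.9432) / (9.7663 + 19.7778 + 3.1023) = 143.4532 / 32.6464 = 4.39415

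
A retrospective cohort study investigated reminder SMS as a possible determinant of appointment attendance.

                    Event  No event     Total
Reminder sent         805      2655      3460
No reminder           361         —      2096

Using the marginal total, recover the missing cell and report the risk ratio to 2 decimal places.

1.35

The missing cell is in the unexposed row: 2096 − 361 = 1735.
So a = 805, b = 2655, c = 361, d = 1735.
RR = [a/(a+b)] / [c/(c+d)] = (805/3460) / (361/2096) = 0.23266/0.17223 = 1.35084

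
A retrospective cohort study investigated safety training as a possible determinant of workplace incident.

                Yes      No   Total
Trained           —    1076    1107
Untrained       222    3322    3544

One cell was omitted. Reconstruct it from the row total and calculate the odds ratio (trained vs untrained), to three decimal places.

The missing cell is in the exposed row: 1107 − 1076 = 31.
So a = 31, b = 1076, c = 222, d = 3322.
OR = (a·d)/(b·c) = (31 × 3322) / (1076 × 222) = 102982 / 238872 = 0.43112

0.431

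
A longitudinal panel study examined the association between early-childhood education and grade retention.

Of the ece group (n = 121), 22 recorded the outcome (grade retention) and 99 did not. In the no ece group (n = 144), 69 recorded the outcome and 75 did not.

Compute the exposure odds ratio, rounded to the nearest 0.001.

0.242

From the description: a = 22, b = 99, c = 69, d = 75.
OR = (a·d)/(b·c) = (22 × 75) / (99 × 69) = 1650 / 6831 = 0.24155
Exposure is associated with lower odds of grade retention (OR = 0.24 < 1).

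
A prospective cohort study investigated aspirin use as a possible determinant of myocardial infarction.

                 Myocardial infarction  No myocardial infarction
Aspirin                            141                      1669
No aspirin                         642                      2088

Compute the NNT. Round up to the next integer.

7

Risk in treated group = 141/1810 = 0.07790; risk in control = 642/2730 = 0.23516.
Absolute risk reduction = 0.23516 − 0.07790 = 0.15726
NNT = 1 / ARR = 1 / 0.15726 = 6.359 → round up → 7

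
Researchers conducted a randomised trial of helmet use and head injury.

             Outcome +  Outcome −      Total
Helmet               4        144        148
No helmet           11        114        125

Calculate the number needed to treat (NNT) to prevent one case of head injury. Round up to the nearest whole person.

Risk in treated group = 4/148 = 0.02703; risk in control = 11/125 = 0.08800.
Absolute risk reduction = 0.08800 − 0.02703 = 0.06097
NNT = 1 / ARR = 1 / 0.06097 = 16.401 → round up → 17

17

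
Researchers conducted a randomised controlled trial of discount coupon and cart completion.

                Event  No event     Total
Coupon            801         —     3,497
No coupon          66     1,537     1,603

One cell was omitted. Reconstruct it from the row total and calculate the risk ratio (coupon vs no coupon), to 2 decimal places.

5.56

The missing cell is in the exposed row: 3497 − 801 = 2696.
So a = 801, b = 2696, c = 66, d = 1537.
RR = [a/(a+b)] / [c/(c+d)] = (801/3497) / (66/1603) = 0.22905/0.04117 = 5.56322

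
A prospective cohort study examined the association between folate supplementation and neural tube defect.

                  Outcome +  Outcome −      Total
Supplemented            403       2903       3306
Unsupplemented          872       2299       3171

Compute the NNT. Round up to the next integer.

Risk in treated group = 403/3306 = 0.12190; risk in control = 872/3171 = 0.27499.
Absolute risk reduction = 0.27499 − 0.12190 = 0.15309
NNT = 1 / ARR = 1 / 0.15309 = 6.532 → round up → 7

7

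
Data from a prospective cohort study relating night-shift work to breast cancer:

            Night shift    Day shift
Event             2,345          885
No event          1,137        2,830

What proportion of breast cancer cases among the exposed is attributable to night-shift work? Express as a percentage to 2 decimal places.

64.63

Reading the table with exposure as columns: a = 2345 (Night shift, case), b = 1137 (Night shift, non-case), c = 885 (Day shift, case), d = 2830.
Risk in exposed = 2345/3482 = 0.67346; risk in unexposed = 885/3715 = 0.23822.
RR = 0.67346/0.23822 = 2.82702
AR% = (RR − 1)/RR × 100 = (2.82702 − 1)/2.82702 × 100 = 64.6271%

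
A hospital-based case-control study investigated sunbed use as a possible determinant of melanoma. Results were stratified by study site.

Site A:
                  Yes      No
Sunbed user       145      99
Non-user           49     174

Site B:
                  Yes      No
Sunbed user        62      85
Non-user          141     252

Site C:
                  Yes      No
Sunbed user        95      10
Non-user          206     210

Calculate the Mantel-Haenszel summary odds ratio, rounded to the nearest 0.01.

3.32

OR_MH = Σ(aᵢdᵢ/nᵢ) / Σ(bᵢcᵢ/nᵢ), where nᵢ is the stratum total.
Stratum 1 (Site A): n = 467; a·d/n = 145·174/467 = 54.0257; b·c/n = 99·49/467 = 10.3876
Stratum 2 (Site B): n = 540; a·d/n = 62·252/540 = 28.9333; b·c/n = 85·141/540 = 22.1944
Stratum 3 (Site C): n = 521; a·d/n = 95·210/521 = 38.2917; b·c/n = 10·206/521 = 3.9539
OR_MH = (54.0257 + 28.9333 + 38.2917) / (10.3876 + 22.1944 + 3.9539) = 121.2508 / 36.5360 = 3.31867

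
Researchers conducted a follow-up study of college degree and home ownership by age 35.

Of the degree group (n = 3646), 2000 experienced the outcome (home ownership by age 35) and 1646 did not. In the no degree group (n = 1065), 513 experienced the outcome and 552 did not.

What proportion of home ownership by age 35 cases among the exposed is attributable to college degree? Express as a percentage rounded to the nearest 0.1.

12.2

From the description: a = 2000, b = 1646, c = 513, d = 552.
Risk in exposed = 2000/3646 = 0.54855; risk in unexposed = 513/1065 = 0.48169.
RR = 0.54855/0.48169 = 1.13880
AR% = (RR − 1)/RR × 100 = (1.13880 − 1)/1.13880 × 100 = 12.1879%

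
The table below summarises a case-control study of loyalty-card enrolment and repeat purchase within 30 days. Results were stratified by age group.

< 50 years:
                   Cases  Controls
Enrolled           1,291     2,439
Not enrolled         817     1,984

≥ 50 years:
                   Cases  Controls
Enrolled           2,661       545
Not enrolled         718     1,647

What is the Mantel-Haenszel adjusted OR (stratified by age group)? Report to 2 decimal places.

3.14

OR_MH = Σ(aᵢdᵢ/nᵢ) / Σ(bᵢcᵢ/nᵢ), where nᵢ is the stratum total.
Stratum 1 (< 50 years): n = 6531; a·d/n = 1291·1984/6531 = 392.1825; b·c/n = 2439·817/6531 = 305.1084
Stratum 2 (≥ 50 years): n = 5571; a·d/n = 2661·1647/5571 = 786.6931; b·c/n = 545·718/5571 = 70.2405
OR_MH = (392.1825 + 786.6931) / (305.1084 + 70.2405) = 1178.8756 / 375.3489 = 3.14075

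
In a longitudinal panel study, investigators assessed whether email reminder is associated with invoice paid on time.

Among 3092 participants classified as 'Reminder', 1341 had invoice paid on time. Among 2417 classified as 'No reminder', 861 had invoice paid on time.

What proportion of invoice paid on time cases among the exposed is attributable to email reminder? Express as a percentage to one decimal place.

17.9

From the description: a = 1341, b = 1751, c = 861, d = 1556.
Risk in exposed = 1341/3092 = 0.43370; risk in unexposed = 861/2417 = 0.35623.
RR = 0.43370/0.35623 = 1.21748
AR% = (RR − 1)/RR × 100 = (1.21748 − 1)/1.21748 × 100 = 17.8633%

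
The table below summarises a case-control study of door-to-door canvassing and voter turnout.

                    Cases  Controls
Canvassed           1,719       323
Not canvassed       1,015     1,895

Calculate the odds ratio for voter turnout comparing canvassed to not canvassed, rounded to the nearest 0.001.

Cells: a = 1719, b = 323, c = 1015, d = 1895.
OR = (a·d)/(b·c) = (1719 × 1895) / (323 × 1015) = 3257505 / 327845 = 9.93611
The odds of voter turnout are about 9.94 times as high in the canvassed group.

9.936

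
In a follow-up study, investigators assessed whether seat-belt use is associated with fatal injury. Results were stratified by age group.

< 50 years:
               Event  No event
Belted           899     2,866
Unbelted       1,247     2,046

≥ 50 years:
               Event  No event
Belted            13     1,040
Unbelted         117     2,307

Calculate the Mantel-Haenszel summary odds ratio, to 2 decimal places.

0.50

OR_MH = Σ(aᵢdᵢ/nᵢ) / Σ(bᵢcᵢ/nᵢ), where nᵢ is the stratum total.
Stratum 1 (< 50 years): n = 7058; a·d/n = 899·2046/7058 = 260.6056; b·c/n = 2866·1247/7058 = 506.3619
Stratum 2 (≥ 50 years): n = 3477; a·d/n = 13·2307/3477 = 8.6255; b·c/n = 1040·117/3477 = 34.9957
OR_MH = (260.6056 + 8.6255) / (506.3619 + 34.9957) = 269.2311 / 541.3575 = 0.49733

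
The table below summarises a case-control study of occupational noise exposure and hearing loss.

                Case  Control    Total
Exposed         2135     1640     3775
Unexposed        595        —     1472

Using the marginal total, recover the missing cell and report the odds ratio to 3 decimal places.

The missing cell is in the unexposed row: 1472 − 595 = 877.
So a = 2135, b = 1640, c = 595, d = 877.
OR = (a·d)/(b·c) = (2135 × 877) / (1640 × 595) = 1872395 / 975800 = 1.91883

1.919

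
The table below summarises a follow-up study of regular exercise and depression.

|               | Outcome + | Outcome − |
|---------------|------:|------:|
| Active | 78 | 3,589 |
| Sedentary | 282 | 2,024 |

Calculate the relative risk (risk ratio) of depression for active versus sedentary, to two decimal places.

0.17

Cells: a = 78, b = 3589, c = 282, d = 2024.
Risk in exposed = 78/3667 = 0.02127; risk in unexposed = 282/2306 = 0.12229.
RR = 0.02127 / 0.12229 = 0.17394
The risk is 83% lower among the exposed than among the unexposed.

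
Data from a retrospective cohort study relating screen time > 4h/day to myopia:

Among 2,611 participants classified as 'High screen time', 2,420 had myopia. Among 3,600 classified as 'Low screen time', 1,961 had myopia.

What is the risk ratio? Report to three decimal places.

From the description: a = 2420, b = 191, c = 1961, d = 1639.
Risk in exposed = 2420/2611 = 0.92685; risk in unexposed = 1961/3600 = 0.54472.
RR = 0.92685 / 0.54472 = 1.70151
The risk among the exposed is 1.70 times that among the unexposed.

1.702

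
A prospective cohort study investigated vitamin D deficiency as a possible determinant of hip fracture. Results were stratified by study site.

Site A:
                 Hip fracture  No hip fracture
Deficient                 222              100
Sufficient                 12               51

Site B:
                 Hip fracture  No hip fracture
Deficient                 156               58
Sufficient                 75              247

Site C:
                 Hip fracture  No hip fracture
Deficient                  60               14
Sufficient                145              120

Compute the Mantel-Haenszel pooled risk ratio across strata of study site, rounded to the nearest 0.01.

RR_MH = Σ(aᵢ·n₀ᵢ/nᵢ) / Σ(cᵢ·n₁ᵢ/nᵢ), with n₁ᵢ = aᵢ+bᵢ (exposed), n₀ᵢ = cᵢ+dᵢ (unexposed), nᵢ = n₁ᵢ+n₀ᵢ.
Stratum 1 (Site A): n₁ = 322, n₀ = 63, n = 385; a·n₀/n = 222·63/385 = 36.3273; c·n₁/n = 12·322/385 = 10.0364
Stratum 2 (Site B): n₁ = 214, n₀ = 322, n = 536; a·n₀/n = 156·322/536 = 93.7164; c·n₁/n = 75·214/536 = 29.9440
Stratum 3 (Site C): n₁ = 74, n₀ = 265, n = 339; a·n₀/n = 60·265/339 = 46.9027; c·n₁/n = 145·74/339 = 31.6519
RR_MH = (36.3273 + 93.7164 + 46.9027) / (10.0364 + 29.9440 + 31.6519) = 176.9463 / 71.6323 = 2.47020

2.47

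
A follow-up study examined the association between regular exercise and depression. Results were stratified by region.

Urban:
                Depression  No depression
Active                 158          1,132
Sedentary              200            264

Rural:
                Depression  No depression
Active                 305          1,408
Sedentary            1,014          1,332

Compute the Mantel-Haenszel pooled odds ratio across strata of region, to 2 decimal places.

OR_MH = Σ(aᵢdᵢ/nᵢ) / Σ(bᵢcᵢ/nᵢ), where nᵢ is the stratum total.
Stratum 1 (Urban): n = 1754; a·d/n = 158·264/1754 = 23.7811; b·c/n = 1132·200/1754 = 129.0764
Stratum 2 (Rural): n = 4059; a·d/n = 305·1332/4059 = 100.0887; b·c/n = 1408·1014/4059 = 351.7398
OR_MH = (23.7811 + 100.0887) / (129.0764 + 351.7398) = 123.8698 / 480.8162 = 0.25762

0.26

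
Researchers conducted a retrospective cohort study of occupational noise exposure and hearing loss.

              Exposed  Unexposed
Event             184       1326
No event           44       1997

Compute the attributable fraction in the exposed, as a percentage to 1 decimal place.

Reading the table with exposure as columns: a = 184 (Exposed, case), b = 44 (Exposed, non-case), c = 1326 (Unexposed, case), d = 1997.
Risk in exposed = 184/228 = 0.80702; risk in unexposed = 1326/3323 = 0.39904.
RR = 0.80702/0.39904 = 2.02241
AR% = (RR − 1)/RR × 100 = (2.02241 − 1)/2.02241 × 100 = 50.5541%

50.6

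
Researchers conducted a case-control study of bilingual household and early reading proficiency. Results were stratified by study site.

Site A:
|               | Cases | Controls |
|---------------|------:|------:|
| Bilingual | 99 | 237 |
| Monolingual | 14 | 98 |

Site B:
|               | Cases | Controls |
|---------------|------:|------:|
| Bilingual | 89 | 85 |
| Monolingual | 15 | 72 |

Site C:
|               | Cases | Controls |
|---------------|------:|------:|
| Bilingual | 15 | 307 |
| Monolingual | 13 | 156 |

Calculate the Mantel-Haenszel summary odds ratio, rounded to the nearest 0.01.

OR_MH = Σ(aᵢdᵢ/nᵢ) / Σ(bᵢcᵢ/nᵢ), where nᵢ is the stratum total.
Stratum 1 (Site A): n = 448; a·d/n = 99·98/448 = 21.6562; b·c/n = 237·14/448 = 7.4062
Stratum 2 (Site B): n = 261; a·d/n = 89·72/261 = 24.5517; b·c/n = 85·15/261 = 4.8851
Stratum 3 (Site C): n = 491; a·d/n = 15·156/491 = 4.7658; b·c/n = 307·13/491 = 8.1283
OR_MH = (21.6562 + 24.5517 + 4.7658) / (7.4062 + 4.8851 + 8.1283) = 50.9738 / 20.4196 = 2.49631

2.50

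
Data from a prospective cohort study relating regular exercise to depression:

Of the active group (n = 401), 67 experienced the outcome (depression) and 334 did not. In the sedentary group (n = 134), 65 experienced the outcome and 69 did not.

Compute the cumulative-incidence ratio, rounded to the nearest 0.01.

0.34

From the description: a = 67, b = 334, c = 65, d = 69.
Risk in exposed = 67/401 = 0.16708; risk in unexposed = 65/134 = 0.48507.
RR = 0.16708 / 0.48507 = 0.34445
The risk is 66% lower among the exposed than among the unexposed.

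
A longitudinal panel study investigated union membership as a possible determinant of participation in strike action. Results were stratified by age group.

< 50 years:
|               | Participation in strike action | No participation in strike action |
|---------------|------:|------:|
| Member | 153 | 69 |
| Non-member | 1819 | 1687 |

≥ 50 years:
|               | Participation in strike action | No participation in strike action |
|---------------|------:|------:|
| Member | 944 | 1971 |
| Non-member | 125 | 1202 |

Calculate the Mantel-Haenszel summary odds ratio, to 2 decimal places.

OR_MH = Σ(aᵢdᵢ/nᵢ) / Σ(bᵢcᵢ/nᵢ), where nᵢ is the stratum total.
Stratum 1 (< 50 years): n = 3728; a·d/n = 153·1687/3728 = 69.2358; b·c/n = 69·1819/3728 = 33.6671
Stratum 2 (≥ 50 years): n = 4242; a·d/n = 944·1202/4242 = 267.4889; b·c/n = 1971·125/4242 = 58.0799
OR_MH = (69.2358 + 267.4889) / (33.6671 + 58.0799) = 336.7247 / 91.7470 = 3.67014

3.67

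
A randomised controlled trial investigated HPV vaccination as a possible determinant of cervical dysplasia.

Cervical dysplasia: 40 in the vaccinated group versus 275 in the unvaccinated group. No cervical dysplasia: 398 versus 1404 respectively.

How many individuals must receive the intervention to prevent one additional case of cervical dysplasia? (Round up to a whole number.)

14

Risk in treated group = 40/438 = 0.09132; risk in control = 275/1679 = 0.16379.
Absolute risk reduction = 0.16379 − 0.09132 = 0.07246
NNT = 1 / ARR = 1 / 0.07246 = 13.800 → round up → 14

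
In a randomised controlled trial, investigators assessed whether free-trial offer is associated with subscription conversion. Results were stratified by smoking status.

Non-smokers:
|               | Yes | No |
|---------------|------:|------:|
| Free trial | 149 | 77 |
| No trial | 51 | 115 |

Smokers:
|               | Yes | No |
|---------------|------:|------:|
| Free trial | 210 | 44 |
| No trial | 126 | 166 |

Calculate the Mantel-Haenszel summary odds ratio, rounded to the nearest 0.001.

5.332

OR_MH = Σ(aᵢdᵢ/nᵢ) / Σ(bᵢcᵢ/nᵢ), where nᵢ is the stratum total.
Stratum 1 (Non-smokers): n = 392; a·d/n = 149·115/392 = 43.7117; b·c/n = 77·51/392 = 10.0179
Stratum 2 (Smokers): n = 546; a·d/n = 210·166/546 = 63.8462; b·c/n = 44·126/546 = 10.1538
OR_MH = (43.7117 + 63.8462) / (10.0179 + 10.1538) = 107.5579 / 20.1717 = 5.33212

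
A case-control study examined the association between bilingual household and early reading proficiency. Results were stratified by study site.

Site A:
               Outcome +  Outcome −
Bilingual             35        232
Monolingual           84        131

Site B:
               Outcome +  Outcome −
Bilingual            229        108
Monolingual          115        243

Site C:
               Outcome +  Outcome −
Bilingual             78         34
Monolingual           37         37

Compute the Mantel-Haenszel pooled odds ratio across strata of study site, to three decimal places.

OR_MH = Σ(aᵢdᵢ/nᵢ) / Σ(bᵢcᵢ/nᵢ), where nᵢ is the stratum total.
Stratum 1 (Site A): n = 482; a·d/n = 35·131/482 = 9.5124; b·c/n = 232·84/482 = 40.4315
Stratum 2 (Site B): n = 695; a·d/n = 229·243/695 = 80.0676; b·c/n = 108·115/695 = 17.8705
Stratum 3 (Site C): n = 186; a·d/n = 78·37/186 = 15.5161; b·c/n = 34·37/186 = 6.7634
OR_MH = (9.5124 + 80.0676 + 15.5161) / (40.4315 + 17.8705 + 6.7634) = 105.0962 / 65.0655 = 1.61524

1.615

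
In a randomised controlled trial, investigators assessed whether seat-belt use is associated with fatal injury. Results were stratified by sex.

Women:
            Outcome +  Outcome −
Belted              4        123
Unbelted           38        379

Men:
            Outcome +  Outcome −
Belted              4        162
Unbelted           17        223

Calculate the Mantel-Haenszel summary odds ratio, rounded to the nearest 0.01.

0.32

OR_MH = Σ(aᵢdᵢ/nᵢ) / Σ(bᵢcᵢ/nᵢ), where nᵢ is the stratum total.
Stratum 1 (Women): n = 544; a·d/n = 4·379/544 = 2.7868; b·c/n = 123·38/544 = 8.5919
Stratum 2 (Men): n = 406; a·d/n = 4·223/406 = 2.1970; b·c/n = 162·17/406 = 6.7833
OR_MH = (2.7868 + 2.1970) / (8.5919 + 6.7833) = 4.9838 / 15.3752 = 0.32415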